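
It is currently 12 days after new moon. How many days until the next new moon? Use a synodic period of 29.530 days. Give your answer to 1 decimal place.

17.5 days

The next new moon completes the synodic month: 29.530 − 12 = 17.530 days.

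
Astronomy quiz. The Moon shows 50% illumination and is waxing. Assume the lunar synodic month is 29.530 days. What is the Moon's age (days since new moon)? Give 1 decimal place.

7.4 days

cos θ = 1 − 2f = 0.000, giving a principal value of 90.0°.
Waxing ⇒ before full, so θ = 90.0°.
That fraction of the synodic month is 90.0/360 × 29.530 d ≈ 7.38 d.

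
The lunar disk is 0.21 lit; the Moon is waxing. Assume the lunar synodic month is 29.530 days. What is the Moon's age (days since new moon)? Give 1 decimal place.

From f = (1 − cos θ)/2: cos θ = 1 − 2×0.21 = 0.580; arccos → 54.5°.
Before full moon the principal value applies: θ = 54.5°.
At 360°/29.530 d per day, 54.5° corresponds to 4.47 days.

4.5 days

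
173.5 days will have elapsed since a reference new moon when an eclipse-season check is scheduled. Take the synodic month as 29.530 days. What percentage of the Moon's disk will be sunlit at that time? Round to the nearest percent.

Reduce mod P: 173.5 − 5×29.530 = 25.85 d into the current lunation.
Phase angle: θ = 360°·(25.85 d)/(29.530 d) = 315.1°.
cos 315.1° = 0.709, so f = (1 − 0.709)/2 = 0.146, so 15%.

15%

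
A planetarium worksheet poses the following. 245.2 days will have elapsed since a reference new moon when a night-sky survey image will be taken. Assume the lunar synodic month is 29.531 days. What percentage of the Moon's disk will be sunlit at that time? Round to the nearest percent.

245.2 d spans 8 complete synodic months (8 × 29.531 = 236.25 d) plus 8.95 d.
The Moon has covered 8.95/29.531 of its cycle, so θ ≈ 360° × 8.95/29.531 = 109.1°.
Illuminated fraction = (1 − cos 109.1°)/2 = (1 − (-0.328))/2 ≈ 0.664, so 66%.

66%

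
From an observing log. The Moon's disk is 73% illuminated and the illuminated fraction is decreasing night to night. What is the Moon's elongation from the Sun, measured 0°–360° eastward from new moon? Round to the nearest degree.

243°

Invert f = (1 − cos θ)/2 to get cos θ = 1 − 2(0.73) = -0.460, hence θ₀ = arccos -0.460 = 117.4°.
Waning ⇒ past full, so θ = 360° − 117.4° = 242.6°.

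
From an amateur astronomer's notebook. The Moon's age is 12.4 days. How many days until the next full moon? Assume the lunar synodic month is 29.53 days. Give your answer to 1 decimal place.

Full moon occurs at elongation 180°, i.e. at age 29.53 × 180/360 = 14.765 d.
So 2.365 days remain (14.765 − 12.4).

2.4 days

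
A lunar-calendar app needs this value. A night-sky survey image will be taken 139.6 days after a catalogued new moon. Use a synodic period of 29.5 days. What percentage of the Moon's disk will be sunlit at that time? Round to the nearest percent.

56%

139.6 d spans 4 complete synodic months (4 × 29.5 = 118.00 d) plus 21.60 d.
Phase angle: θ = 360°·(21.60 d)/(29.5 d) = 263.6°.
With cos θ = (-0.112), the lit fraction is (1 − (-0.112))/2 ≈ 0.556, so 56%.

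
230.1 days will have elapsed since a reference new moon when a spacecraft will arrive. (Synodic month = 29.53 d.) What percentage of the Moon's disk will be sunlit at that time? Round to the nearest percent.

Reduce mod P: 230.1 − 7×29.53 = 23.39 d into the current lunation.
Elongation θ = 360° × 23.39/29.53 ≈ 285.1°.
Illuminated fraction = (1 − cos 285.1°)/2 = (1 − 0.261)/2 ≈ 0.369, so 37%.

37%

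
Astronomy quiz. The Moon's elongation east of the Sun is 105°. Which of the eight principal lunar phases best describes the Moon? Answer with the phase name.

first quarter

105° lies in the first quarter sector of the 8-phase cycle.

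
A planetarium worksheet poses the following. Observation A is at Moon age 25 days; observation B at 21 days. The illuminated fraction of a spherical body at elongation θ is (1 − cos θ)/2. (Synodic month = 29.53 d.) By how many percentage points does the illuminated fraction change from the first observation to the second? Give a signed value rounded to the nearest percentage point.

+41 percentage points

θ₁ = 360° × 25/29.53 = 304.8°, f₁ = (1 − cos θ₁)/2 = 0.215.
θ₂ = 360° × 21/29.53 = 256.0°, f₂ = (1 − cos θ₂)/2 = 0.621.
Change = f₂ − f₁ = +0.406 → +41 percentage points.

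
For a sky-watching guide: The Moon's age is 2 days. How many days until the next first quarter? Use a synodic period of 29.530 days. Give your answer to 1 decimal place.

First quarter occurs at elongation 90°, i.e. at age 29.530 × 90/360 = 7.383 d.
So 5.383 days remain (7.383 − 2).

5.4 days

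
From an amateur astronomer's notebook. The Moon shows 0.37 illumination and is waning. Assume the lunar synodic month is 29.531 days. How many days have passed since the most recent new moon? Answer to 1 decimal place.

cos θ = 1 − 2f = 0.260, giving a principal value of 74.9°.
Since the Moon is past full (waning), take the reflex angle: θ = 360° − 74.9° = 285.1°.
Age = 29.531 × 285.1°/360° ≈ 23.38 days.

23.4 days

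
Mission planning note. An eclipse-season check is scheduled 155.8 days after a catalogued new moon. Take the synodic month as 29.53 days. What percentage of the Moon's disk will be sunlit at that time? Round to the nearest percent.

155.8 d spans 5 complete synodic months (5 × 29.53 = 147.65 d) plus 8.15 d.
The Moon has covered 8.15/29.53 of its cycle, so θ ≈ 360° × 8.15/29.53 = 99.4°.
cos 99.4° = (-0.163), so f = (1 − (-0.163))/2 = 0.581, so 58%.

58%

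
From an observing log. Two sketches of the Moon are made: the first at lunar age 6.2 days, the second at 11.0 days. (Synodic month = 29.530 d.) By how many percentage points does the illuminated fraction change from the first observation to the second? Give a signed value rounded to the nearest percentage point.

+47 percentage points

First observation: θ = 360°·6.2/29.530 = 75.6°, so f = 0.376.
Second observation: θ = 134.1°, f = 0.848.
Δf = 0.848 − 0.376 = +0.472, i.e. +47 pp.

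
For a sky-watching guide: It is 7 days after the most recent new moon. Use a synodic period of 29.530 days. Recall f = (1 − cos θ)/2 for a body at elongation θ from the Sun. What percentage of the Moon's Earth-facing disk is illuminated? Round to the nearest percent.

The Moon has covered 7/29.530 of its cycle, so θ ≈ 360° × 7/29.530 = 85.3°.
With cos θ = 0.081, the lit fraction is (1 − 0.081)/2 ≈ 0.459, so 46%.

46%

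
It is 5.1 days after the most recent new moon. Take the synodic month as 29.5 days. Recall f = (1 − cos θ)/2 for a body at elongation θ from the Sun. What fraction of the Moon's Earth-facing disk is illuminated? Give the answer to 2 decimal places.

The Moon has covered 5.1/29.5 of its cycle, so θ ≈ 360° × 5.1/29.5 = 62.2°.
Illuminated fraction = (1 − cos 62.2°)/2 = (1 − 0.466)/2 ≈ 0.267.

0.27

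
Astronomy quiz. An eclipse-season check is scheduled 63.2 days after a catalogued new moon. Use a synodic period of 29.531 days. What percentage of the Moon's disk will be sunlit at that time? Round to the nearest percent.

63.2/29.531 = 2.140 lunations, so 2 complete cycles and 4.14 d into the next.
Phase angle: θ = 360°·(4.14 d)/(29.531 d) = 50.4°.
cos 50.4° = 0.637, so f = (1 − 0.637)/2 = 0.182, so 18%.

18%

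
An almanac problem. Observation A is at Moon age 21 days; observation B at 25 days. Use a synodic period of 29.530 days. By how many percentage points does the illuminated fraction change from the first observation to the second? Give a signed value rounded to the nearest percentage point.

First observation: θ = 360°·21/29.530 = 256.0°, so f = 0.621.
Second observation: θ = 304.8°, f = 0.215.
Δf = 0.215 − 0.621 = -0.406, i.e. -41 pp.

-41 percentage points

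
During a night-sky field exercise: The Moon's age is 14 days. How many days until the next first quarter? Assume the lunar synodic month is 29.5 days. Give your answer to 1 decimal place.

First quarter is 0.25 of the way through the cycle: age 0.25 × 29.5 = 7.375 d.
Already past this cycle's first quarter; the next is at 7.375 + 29.5 = 36.875 d, so 36.875 − 14 = 22.875 days.

22.9 days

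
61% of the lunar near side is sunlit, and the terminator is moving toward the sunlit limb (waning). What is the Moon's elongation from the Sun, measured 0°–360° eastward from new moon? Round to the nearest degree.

257°

Invert f = (1 − cos θ)/2 to get cos θ = 1 − 2(0.61) = -0.220, hence θ₀ = arccos -0.220 = 102.7°.
A waning Moon lies in 180°–360°, so θ = 360° − 102.7° = 257.3°.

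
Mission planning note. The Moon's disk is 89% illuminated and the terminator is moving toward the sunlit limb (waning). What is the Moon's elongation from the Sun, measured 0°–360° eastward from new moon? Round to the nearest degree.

219°

cos θ = 1 − 2f = -0.780, giving a principal value of 141.3°.
Waning ⇒ past full, so θ = 360° − 141.3° = 218.7°.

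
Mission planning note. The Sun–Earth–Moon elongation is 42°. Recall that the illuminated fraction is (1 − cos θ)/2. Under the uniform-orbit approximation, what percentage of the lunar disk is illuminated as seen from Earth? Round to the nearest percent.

13%

f = (1 − cos 42°)/2 = (1 − 0.743)/2 ≈ 0.128, i.e. 13%.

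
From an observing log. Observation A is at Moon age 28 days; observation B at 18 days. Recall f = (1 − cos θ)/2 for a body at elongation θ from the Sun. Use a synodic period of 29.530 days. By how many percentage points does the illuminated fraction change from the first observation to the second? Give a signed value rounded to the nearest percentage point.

θ₁ = 360° × 28/29.530 = 341.3°, f₁ = (1 − cos θ₁)/2 = 0.026.
θ₂ = 360° × 18/29.530 = 219.4°, f₂ = (1 − cos θ₂)/2 = 0.886.
Change = f₂ − f₁ = +0.860 → +86 percentage points.

+86 percentage points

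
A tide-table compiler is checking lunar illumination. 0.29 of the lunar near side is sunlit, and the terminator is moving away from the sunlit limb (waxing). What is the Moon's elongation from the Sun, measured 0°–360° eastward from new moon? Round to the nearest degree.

65°

Invert f = (1 − cos θ)/2 to get cos θ = 1 − 2(0.29) = 0.420, hence θ₀ = arccos 0.420 = 65.2°.
The Moon is waxing (0°–180°), so θ = 65.2° directly.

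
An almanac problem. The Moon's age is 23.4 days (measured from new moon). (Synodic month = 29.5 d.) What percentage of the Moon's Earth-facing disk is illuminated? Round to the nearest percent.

37%

Phase angle: θ = 360°·(23.4 d)/(29.5 d) = 285.6°.
cos 285.6° = 0.268, so f = (1 − 0.268)/2 = 0.366, so 37%.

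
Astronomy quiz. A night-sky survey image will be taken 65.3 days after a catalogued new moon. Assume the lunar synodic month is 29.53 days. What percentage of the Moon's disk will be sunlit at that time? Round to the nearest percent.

38%

65.3 d spans 2 complete synodic months (2 × 29.53 = 59.06 d) plus 6.24 d.
The Moon has covered 6.24/29.53 of its cycle, so θ ≈ 360° × 6.24/29.53 = 76.1°.
cos 76.1° = 0.241, so f = (1 − 0.241)/2 = 0.380, so 38%.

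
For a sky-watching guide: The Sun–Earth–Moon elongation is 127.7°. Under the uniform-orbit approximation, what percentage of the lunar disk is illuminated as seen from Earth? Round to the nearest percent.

81%

Half-versine of 127.7°: (1 − (-0.612))/2 = 0.806, i.e. 81%.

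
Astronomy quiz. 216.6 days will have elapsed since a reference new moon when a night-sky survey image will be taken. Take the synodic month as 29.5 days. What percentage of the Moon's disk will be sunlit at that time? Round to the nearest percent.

77%

216.6 d spans 7 complete synodic months (7 × 29.5 = 206.50 d) plus 10.10 d.
Phase angle: θ = 360°·(10.10 d)/(29.5 d) = 123.3°.
With cos θ = (-0.548), the lit fraction is (1 − (-0.548))/2 ≈ 0.774, so 77%.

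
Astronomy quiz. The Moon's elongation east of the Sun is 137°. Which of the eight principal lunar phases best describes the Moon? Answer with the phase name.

waxing gibbous

137° lies in the waxing gibbous sector of the 8-phase cycle.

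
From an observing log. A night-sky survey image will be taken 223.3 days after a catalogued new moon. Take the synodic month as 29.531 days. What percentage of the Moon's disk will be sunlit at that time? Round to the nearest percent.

223.3/29.531 = 7.562 lunations, so 7 complete cycles and 16.58 d into the next.
The Moon has covered 16.58/29.531 of its cycle, so θ ≈ 360° × 16.58/29.531 = 202.2°.
cos 202.2° = (-0.926), so f = (1 − (-0.926))/2 = 0.963, so 96%.

96%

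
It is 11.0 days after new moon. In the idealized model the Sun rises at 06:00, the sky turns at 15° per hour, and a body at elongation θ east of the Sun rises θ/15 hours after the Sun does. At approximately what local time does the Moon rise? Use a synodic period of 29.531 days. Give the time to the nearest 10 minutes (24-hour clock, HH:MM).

15:00

Elongation θ = 360° × 11.0/29.531 ≈ 134.1°.
At 15° of sky rotation per hour, 134.1° corresponds to a 8.94 h lag.
06:00 + 8.940 h ≈ 14:56 → 15:00 to the nearest ten minutes.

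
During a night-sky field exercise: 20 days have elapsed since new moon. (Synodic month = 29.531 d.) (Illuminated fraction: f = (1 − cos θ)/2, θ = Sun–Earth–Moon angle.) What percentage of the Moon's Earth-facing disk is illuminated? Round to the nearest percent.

Phase angle: θ = 360°·(20 d)/(29.531 d) = 243.8°.
cos 243.8° = (-0.441), so f = (1 − (-0.441))/2 = 0.721, so 72%.

72%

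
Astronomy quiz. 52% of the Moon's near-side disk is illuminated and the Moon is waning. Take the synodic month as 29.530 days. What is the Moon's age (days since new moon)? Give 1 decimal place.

cos θ = 1 − 2f = -0.040, giving a principal value of 92.3°.
Since the Moon is past full (waning), take the reflex angle: θ = 360° − 92.3° = 267.7°.
At 360°/29.530 d per day, 267.7° corresponds to 21.96 days.

22.0 days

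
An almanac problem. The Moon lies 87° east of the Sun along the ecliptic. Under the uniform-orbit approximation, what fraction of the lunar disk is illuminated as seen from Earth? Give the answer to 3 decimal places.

Half-versine of 87°: (1 − 0.052)/2 = 0.474.

0.474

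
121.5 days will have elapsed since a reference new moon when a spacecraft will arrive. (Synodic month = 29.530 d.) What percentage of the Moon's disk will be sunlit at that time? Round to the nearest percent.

12%

Reduce mod P: 121.5 − 4×29.530 = 3.38 d into the current lunation.
Phase angle: θ = 360°·(3.38 d)/(29.530 d) = 41.2°.
Illuminated fraction = (1 − cos 41.2°)/2 = (1 − 0.752)/2 ≈ 0.124, so 12%.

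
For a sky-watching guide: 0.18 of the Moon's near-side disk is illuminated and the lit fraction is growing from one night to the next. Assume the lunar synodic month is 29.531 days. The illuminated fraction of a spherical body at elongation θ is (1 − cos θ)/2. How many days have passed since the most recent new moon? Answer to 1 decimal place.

From f = (1 − cos θ)/2: cos θ = 1 − 2×0.18 = 0.640; arccos → 50.2°.
Before full moon the principal value applies: θ = 50.2°.
That fraction of the synodic month is 50.2/360 × 29.531 d ≈ 4.12 d.

4.1 days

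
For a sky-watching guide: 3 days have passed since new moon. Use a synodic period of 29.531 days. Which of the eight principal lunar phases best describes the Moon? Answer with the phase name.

waxing crescent

θ ≈ 360° × 3/29.531 = 37°, which falls in the waxing crescent sector.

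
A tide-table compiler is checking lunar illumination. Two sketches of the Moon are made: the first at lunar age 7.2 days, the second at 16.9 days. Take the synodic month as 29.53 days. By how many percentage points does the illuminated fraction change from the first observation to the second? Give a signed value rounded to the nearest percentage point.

θ₁ = 360° × 7.2/29.53 = 87.8°, f₁ = (1 − cos θ₁)/2 = 0.481.
θ₂ = 360° × 16.9/29.53 = 206.0°, f₂ = (1 − cos θ₂)/2 = 0.949.
Change = f₂ − f₁ = +0.469 → +47 percentage points.

+47 pp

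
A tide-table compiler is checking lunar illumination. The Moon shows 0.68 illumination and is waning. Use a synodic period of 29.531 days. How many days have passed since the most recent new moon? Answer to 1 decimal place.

20.4 days

cos θ = 1 − 2f = -0.360, giving a principal value of 111.1°.
Since the Moon is past full (waning), take the reflex angle: θ = 360° − 111.1° = 248.9°.
At 360°/29.531 d per day, 248.9° corresponds to 20.42 days.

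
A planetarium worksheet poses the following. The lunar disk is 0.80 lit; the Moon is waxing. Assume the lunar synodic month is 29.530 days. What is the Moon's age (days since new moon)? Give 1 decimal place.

10.4 days

cos θ = 1 − 2f = -0.600, giving a principal value of 126.9°.
Waxing ⇒ before full, so θ = 126.9°.
Age = 29.530 × 126.9°/360° ≈ 10.41 days.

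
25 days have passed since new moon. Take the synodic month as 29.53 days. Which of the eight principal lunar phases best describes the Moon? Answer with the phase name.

waning crescent

At 25/29.53 of the cycle, θ ≈ 305° — the waning crescent range.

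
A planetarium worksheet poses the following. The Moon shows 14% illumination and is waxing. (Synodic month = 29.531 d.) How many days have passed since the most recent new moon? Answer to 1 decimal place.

cos θ = 1 − 2f = 0.720, giving a principal value of 43.9°.
The Moon is waxing (0°–180°), so θ = 43.9° directly.
At 360°/29.531 d per day, 43.9° corresponds to 3.60 days.

3.6 days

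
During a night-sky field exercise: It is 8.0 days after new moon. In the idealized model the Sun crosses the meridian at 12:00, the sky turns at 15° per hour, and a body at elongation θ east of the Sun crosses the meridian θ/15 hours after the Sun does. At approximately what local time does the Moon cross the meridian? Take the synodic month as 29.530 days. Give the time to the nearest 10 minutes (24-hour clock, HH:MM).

18:30

Elongation θ = 360° × 8.0/29.530 ≈ 97.5°.
Delay after the Sun = 97.5° / (15°/h) ≈ 6.50 h.
12:00 + 6.502 h ≈ 18:30 → 18:30 to the nearest ten minutes.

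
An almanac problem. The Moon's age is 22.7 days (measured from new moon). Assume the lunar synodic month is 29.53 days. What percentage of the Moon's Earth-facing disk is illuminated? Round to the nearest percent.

44%

The Moon has covered 22.7/29.53 of its cycle, so θ ≈ 360° × 22.7/29.53 = 276.7°.
cos 276.7° = 0.117, so f = (1 − 0.117)/2 = 0.441, so 44%.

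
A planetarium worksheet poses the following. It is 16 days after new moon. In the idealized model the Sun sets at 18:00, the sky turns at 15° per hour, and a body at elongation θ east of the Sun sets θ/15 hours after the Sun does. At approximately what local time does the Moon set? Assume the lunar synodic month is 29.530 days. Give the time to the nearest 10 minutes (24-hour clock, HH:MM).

07:00

Phase angle: θ = 360°·(16 d)/(29.530 d) = 195.1°.
At 15° of sky rotation per hour, 195.1° corresponds to a 13.00 h lag.
18:00 + 13.004 h ≈ 07:00 → 07:00 to the nearest ten minutes.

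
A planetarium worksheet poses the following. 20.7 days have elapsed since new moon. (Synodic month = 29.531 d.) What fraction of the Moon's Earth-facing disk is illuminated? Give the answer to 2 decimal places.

Phase angle: θ = 360°·(20.7 d)/(29.531 d) = 252.3°.
Illuminated fraction = (1 − cos 252.3°)/2 = (1 − (-0.303))/2 ≈ 0.652.

0.65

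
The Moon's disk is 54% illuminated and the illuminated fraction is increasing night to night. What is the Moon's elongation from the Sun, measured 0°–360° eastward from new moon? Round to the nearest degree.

95°

cos θ = 1 − 2f = -0.080, giving a principal value of 94.6°.
Waxing ⇒ before full, so θ = 94.6°.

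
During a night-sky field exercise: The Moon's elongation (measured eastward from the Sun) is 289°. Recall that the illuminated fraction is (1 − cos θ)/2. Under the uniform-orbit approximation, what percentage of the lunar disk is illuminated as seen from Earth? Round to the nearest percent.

34%

f = (1 − cos 289°)/2 = (1 − 0.326)/2 ≈ 0.337, i.e. 34%.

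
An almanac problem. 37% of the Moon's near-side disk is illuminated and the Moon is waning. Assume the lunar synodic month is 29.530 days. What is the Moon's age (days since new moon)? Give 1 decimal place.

23.4 days

cos θ = 1 − 2f = 0.260, giving a principal value of 74.9°.
A waning Moon lies in 180°–360°, so θ = 360° − 74.9° = 285.1°.
Age = 29.530 × 285.1°/360° ≈ 23.38 days.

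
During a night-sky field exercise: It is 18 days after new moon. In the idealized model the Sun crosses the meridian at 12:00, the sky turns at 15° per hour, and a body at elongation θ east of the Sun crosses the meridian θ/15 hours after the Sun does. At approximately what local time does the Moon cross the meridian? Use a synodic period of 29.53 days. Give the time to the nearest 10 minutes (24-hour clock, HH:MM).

02:40

Phase angle: θ = 360°·(18 d)/(29.53 d) = 219.4°.
Delay after the Sun = 219.4° / (15°/h) ≈ 14.63 h.
12:00 + 14.629 h ≈ 02:38 → 02:40 to the nearest ten minutes.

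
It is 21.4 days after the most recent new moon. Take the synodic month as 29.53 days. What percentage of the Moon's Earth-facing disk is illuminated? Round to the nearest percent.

58%

The Moon has covered 21.4/29.53 of its cycle, so θ ≈ 360° × 21.4/29.53 = 260.9°.
With cos θ = (-0.158), the lit fraction is (1 − (-0.158))/2 ≈ 0.579, so 58%.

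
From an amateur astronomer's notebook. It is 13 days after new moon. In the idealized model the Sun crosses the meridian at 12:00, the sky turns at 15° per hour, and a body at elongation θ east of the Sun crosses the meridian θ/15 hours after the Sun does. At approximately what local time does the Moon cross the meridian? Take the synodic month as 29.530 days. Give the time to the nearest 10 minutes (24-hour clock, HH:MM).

22:30

The Moon has covered 13/29.530 of its cycle, so θ ≈ 360° × 13/29.530 = 158.5°.
The Moon trails the Sun by θ/15 = 158.5/15 ≈ 10.57 hours.
12:00 + 10.566 h ≈ 22:34 → 22:30 to the nearest ten minutes.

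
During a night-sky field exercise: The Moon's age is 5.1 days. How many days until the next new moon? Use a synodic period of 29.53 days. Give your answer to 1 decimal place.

24.4 days

One full lunation from the last new moon is 29.53 d; remaining = 29.53 − 5.1 = 24.430 d.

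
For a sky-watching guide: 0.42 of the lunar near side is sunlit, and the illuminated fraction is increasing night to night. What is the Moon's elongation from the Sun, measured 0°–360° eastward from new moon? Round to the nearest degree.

cos θ = 1 − 2f = 0.160, giving a principal value of 80.8°.
The Moon is waxing (0°–180°), so θ = 80.8° directly.

81°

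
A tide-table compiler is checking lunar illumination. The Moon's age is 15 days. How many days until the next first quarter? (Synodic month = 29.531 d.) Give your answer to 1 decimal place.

First quarter occurs at elongation 90°, i.e. at age 29.531 × 90/360 = 7.383 d.
This lunation's first quarter (7.383 d) has passed, so add one period: 36.914 − 15 = 21.914 days.

21.9 days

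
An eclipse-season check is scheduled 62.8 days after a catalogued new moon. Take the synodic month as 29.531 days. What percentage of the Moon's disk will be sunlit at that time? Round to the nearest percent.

15%

62.8/29.531 = 2.127 lunations, so 2 complete cycles and 3.74 d into the next.
Elongation θ = 360° × 3.74/29.531 ≈ 45.6°.
With cos θ = 0.700, the lit fraction is (1 − 0.700)/2 ≈ 0.150, so 15%.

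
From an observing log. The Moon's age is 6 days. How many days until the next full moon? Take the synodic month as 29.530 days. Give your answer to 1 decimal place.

Full moon is 0.5 of the way through the cycle: age 0.5 × 29.530 = 14.765 d.
So 8.765 days remain (14.765 − 6).

8.8 days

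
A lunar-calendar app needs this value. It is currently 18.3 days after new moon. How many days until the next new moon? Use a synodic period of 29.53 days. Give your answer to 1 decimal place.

The next new moon completes the synodic month: 29.53 − 18.3 = 11.230 days.

11.2 days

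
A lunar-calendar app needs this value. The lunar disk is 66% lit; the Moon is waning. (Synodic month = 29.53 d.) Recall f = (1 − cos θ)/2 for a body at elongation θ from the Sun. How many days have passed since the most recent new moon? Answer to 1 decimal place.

cos θ = 1 − 2f = -0.320, giving a principal value of 108.7°.
Waning ⇒ past full, so θ = 360° − 108.7° = 251.3°.
That fraction of the synodic month is 251.3/360 × 29.53 d ≈ 20.62 d.

20.6 days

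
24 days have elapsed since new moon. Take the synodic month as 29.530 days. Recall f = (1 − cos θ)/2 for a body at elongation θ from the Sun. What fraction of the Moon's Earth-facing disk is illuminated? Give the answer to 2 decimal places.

The Moon has covered 24/29.530 of its cycle, so θ ≈ 360° × 24/29.530 = 292.6°.
cos 292.6° = 0.384, so f = (1 − 0.384)/2 = 0.308.

0.31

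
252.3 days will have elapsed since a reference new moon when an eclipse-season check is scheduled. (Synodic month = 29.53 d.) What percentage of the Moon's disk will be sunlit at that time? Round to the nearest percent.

252.3/29.53 = 8.544 lunations, so 8 complete cycles and 16.06 d into the next.
Elongation θ = 360° × 16.06/29.53 ≈ 195.8°.
Illuminated fraction = (1 − cos 195.8°)/2 = (1 − (-0.962))/2 ≈ 0.981, so 98%.

98%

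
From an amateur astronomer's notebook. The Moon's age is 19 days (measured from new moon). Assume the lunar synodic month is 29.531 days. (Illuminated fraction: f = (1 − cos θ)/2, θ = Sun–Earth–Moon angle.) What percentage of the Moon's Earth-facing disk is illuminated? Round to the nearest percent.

81%

Elongation θ = 360° × 19/29.531 ≈ 231.6°.
With cos θ = (-0.621), the lit fraction is (1 − (-0.621))/2 ≈ 0.810, so 81%.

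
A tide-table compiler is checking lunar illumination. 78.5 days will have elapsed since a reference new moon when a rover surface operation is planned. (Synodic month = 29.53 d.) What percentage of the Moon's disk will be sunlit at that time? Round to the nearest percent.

Reduce mod P: 78.5 − 2×29.53 = 19.44 d into the current lunation.
The Moon has covered 19.44/29.53 of its cycle, so θ ≈ 360° × 19.44/29.53 = 237.0°.
cos 237.0° = (-0.545), so f = (1 − (-0.545))/2 = 0.772, so 77%.

77%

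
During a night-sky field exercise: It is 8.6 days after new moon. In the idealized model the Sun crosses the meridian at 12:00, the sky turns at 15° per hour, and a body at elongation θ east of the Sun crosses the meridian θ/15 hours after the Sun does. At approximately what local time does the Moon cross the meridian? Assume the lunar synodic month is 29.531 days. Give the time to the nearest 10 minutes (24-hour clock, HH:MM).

The Moon has covered 8.6/29.531 of its cycle, so θ ≈ 360° × 8.6/29.531 = 104.8°.
At 15° of sky rotation per hour, 104.8° corresponds to a 6.99 h lag.
12:00 + 6.989 h ≈ 18:59 → 19:00 to the nearest ten minutes.

19:00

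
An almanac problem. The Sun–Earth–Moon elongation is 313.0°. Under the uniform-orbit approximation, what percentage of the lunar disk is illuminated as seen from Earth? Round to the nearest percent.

f = (1 − cos 313.0°)/2 = (1 − 0.682)/2 ≈ 0.159, i.e. 16%.

16%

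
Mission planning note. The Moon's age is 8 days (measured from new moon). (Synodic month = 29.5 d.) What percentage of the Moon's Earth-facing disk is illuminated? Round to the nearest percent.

The Moon has covered 8/29.5 of its cycle, so θ ≈ 360° × 8/29.5 = 97.6°.
With cos θ = (-0.133), the lit fraction is (1 − (-0.133))/2 ≈ 0.566, so 57%.

57%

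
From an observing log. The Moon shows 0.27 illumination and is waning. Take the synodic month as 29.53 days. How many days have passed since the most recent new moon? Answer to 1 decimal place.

Invert f = (1 − cos θ)/2 to get cos θ = 1 − 2(0.27) = 0.460, hence θ₀ = arccos 0.460 = 62.6°.
A waning Moon lies in 180°–360°, so θ = 360° − 62.6° = 297.4°.
Age = 29.53 × 297.4°/360° ≈ 24.39 days.

24.4 days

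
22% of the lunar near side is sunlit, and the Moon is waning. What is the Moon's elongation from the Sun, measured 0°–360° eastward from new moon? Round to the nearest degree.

304°

cos θ = 1 − 2f = 0.560, giving a principal value of 55.9°.
A waning Moon lies in 180°–360°, so θ = 360° − 55.9° = 304.1°.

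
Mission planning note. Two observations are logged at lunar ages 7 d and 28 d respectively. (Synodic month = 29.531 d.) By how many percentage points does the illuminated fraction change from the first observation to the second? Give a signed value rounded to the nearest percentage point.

-43 pp

First observation: θ = 360°·7/29.531 = 85.3°, so f = 0.459.
Second observation: θ = 341.3°, f = 0.026.
Δf = 0.026 − 0.459 = -0.433, i.e. -43 pp.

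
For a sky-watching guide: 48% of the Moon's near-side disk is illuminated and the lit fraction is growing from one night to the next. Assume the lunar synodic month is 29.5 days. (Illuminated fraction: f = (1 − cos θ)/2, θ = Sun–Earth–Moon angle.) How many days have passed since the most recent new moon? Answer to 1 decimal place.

7.2 days

Invert f = (1 − cos θ)/2 to get cos θ = 1 − 2(0.48) = 0.040, hence θ₀ = arccos 0.040 = 87.7°.
The Moon is waxing (0°–180°), so θ = 87.7° directly.
At 360°/29.5 d per day, 87.7° corresponds to 7.19 days.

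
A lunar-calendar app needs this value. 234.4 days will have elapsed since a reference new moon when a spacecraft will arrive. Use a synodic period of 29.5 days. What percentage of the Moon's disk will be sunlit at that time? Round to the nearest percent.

3%

234.4/29.5 = 7.946 lunations, so 7 complete cycles and 27.90 d into the next.
The Moon has covered 27.90/29.5 of its cycle, so θ ≈ 360° × 27.90/29.5 = 340.5°.
Illuminated fraction = (1 − cos 340.5°)/2 = (1 − 0.942)/2 ≈ 0.029, so 3%.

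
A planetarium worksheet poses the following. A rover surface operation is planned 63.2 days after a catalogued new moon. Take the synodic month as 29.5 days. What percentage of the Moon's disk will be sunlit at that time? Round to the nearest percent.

19%

63.2 d spans 2 complete synodic months (2 × 29.5 = 59.00 d) plus 4.20 d.
Elongation θ = 360° × 4.20/29.5 ≈ 51.3°.
With cos θ = 0.626, the lit fraction is (1 − 0.626)/2 ≈ 0.187, so 19%.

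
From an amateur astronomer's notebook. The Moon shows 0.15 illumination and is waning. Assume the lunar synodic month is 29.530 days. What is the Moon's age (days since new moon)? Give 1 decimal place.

25.8 days

From f = (1 − cos θ)/2: cos θ = 1 − 2×0.15 = 0.700; arccos → 45.6°.
Waning ⇒ past full, so θ = 360° − 45.6° = 314.4°.
At 360°/29.530 d per day, 314.4° corresponds to 25.79 days.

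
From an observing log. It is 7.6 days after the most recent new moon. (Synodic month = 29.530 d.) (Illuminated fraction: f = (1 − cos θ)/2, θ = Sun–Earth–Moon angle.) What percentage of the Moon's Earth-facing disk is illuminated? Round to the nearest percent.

The Moon has covered 7.6/29.530 of its cycle, so θ ≈ 360° × 7.6/29.530 = 92.7°.
cos 92.7° = (-0.046), so f = (1 − (-0.046))/2 = 0.523, so 52%.

52%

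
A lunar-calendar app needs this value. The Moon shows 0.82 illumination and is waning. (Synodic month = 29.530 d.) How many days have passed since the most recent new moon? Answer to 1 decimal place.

18.9 days

Invert f = (1 − cos θ)/2 to get cos θ = 1 − 2(0.82) = -0.640, hence θ₀ = arccos -0.640 = 129.8°.
Since the Moon is past full (waning), take the reflex angle: θ = 360° − 129.8° = 230.2°.
Age = 29.530 × 230.2°/360° ≈ 18.88 days.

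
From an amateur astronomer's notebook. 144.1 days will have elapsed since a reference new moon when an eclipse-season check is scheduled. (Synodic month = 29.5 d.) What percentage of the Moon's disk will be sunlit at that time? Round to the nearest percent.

144.1 d spans 4 complete synodic months (4 × 29.5 = 118.00 d) plus 26.10 d.
Phase angle: θ = 360°·(26.10 d)/(29.5 d) = 318.5°.
With cos θ = 0.749, the lit fraction is (1 − 0.749)/2 ≈ 0.125, so 13%.

13%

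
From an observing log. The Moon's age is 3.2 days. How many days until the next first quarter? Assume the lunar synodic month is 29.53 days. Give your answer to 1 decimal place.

First quarter occurs at elongation 90°, i.e. at age 29.53 × 90/360 = 7.383 d.
That is 7.383 − 3.2 = 4.183 days ahead.

4.2 days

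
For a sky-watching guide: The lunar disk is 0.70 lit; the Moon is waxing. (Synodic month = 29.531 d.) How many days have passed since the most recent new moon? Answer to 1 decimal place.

9.3 days

Invert f = (1 − cos θ)/2 to get cos θ = 1 − 2(0.70) = -0.400, hence θ₀ = arccos -0.400 = 113.6°.
The Moon is waxing (0°–180°), so θ = 113.6° directly.
That fraction of the synodic month is 113.6/360 × 29.531 d ≈ 9.32 d.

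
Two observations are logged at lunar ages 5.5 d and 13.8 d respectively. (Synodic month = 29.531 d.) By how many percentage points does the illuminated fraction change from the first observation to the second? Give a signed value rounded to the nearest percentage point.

θ₁ = 360° × 5.5/29.531 = 67.0°, f₁ = (1 − cos θ₁)/2 = 0.305.
θ₂ = 360° × 13.8/29.531 = 168.2°, f₂ = (1 − cos θ₂)/2 = 0.989.
Change = f₂ − f₁ = +0.684 → +68 percentage points.

+68 percentage points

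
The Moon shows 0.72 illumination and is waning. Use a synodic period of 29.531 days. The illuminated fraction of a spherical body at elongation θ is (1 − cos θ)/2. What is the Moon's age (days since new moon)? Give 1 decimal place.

From f = (1 − cos θ)/2: cos θ = 1 − 2×0.72 = -0.440; arccos → 116.1°.
Waning ⇒ past full, so θ = 360° − 116.1° = 243.9°.
Age = 29.531 × 243.9°/360° ≈ 20.01 days.

20.0 days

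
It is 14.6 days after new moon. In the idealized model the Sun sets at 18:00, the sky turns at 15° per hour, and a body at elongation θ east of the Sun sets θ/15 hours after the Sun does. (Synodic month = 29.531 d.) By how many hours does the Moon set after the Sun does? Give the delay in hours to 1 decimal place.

The Moon has covered 14.6/29.531 of its cycle, so θ ≈ 360° × 14.6/29.531 = 178.0°.
Delay after the Sun = 178.0° / (15°/h) ≈ 11.87 h.
So the Moon sets 11.87 h after the Sun.

11.9 h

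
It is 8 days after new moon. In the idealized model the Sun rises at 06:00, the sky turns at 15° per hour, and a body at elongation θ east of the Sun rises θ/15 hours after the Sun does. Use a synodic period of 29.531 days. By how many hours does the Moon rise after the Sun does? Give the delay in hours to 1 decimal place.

Elongation θ = 360° × 8/29.531 ≈ 97.5°.
The Moon trails the Sun by θ/15 = 97.5/15 ≈ 6.50 hours.
So the Moon rises 6.50 h after the Sun.

6.5 h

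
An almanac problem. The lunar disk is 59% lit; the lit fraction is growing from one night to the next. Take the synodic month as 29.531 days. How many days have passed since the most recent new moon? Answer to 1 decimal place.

From f = (1 − cos θ)/2: cos θ = 1 − 2×0.59 = -0.180; arccos → 100.4°.
Before full moon the principal value applies: θ = 100.4°.
That fraction of the synodic month is 100.4/360 × 29.531 d ≈ 8.23 d.

8.2 days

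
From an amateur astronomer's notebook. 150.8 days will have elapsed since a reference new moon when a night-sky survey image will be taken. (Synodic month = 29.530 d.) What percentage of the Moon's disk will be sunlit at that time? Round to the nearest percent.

150.8 d spans 5 complete synodic months (5 × 29.530 = 147.65 d) plus 3.15 d.
Phase angle: θ = 360°·(3.15 d)/(29.530 d) = 38.4°.
With cos θ = 0.784, the lit fraction is (1 − 0.784)/2 ≈ 0.108, so 11%.

11%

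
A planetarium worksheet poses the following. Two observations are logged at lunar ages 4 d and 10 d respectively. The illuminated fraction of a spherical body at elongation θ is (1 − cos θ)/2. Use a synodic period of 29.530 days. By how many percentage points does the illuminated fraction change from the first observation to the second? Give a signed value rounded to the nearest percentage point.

+59 pp

First observation: θ = 360°·4/29.530 = 48.8°, so f = 0.170.
Second observation: θ = 121.9°, f = 0.764.
Δf = 0.764 − 0.170 = +0.594, i.e. +59 pp.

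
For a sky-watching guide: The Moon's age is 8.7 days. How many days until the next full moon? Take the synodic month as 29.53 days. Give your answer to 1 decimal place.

6.1 days

Full moon occurs at elongation 180°, i.e. at age 29.53 × 180/360 = 14.765 d.
That is 14.765 − 8.7 = 6.065 days ahead.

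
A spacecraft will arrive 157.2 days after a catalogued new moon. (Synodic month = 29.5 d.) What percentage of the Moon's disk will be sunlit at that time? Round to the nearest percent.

74%

157.2/29.5 = 5.329 lunations, so 5 complete cycles and 9.70 d into the next.
The Moon has covered 9.70/29.5 of its cycle, so θ ≈ 360° × 9.70/29.5 = 118.4°.
Illuminated fraction = (1 − cos 118.4°)/2 = (1 − (-0.475))/2 ≈ 0.738, so 74%.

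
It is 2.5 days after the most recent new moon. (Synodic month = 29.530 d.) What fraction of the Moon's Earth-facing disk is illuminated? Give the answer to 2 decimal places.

0.07

Elongation θ = 360° × 2.5/29.530 ≈ 30.5°.
cos 30.5° = 0.862, so f = (1 − 0.862)/2 = 0.069.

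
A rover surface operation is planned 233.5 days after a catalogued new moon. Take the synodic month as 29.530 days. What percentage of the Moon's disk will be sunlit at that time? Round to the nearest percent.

8%

Reduce mod P: 233.5 − 7×29.530 = 26.79 d into the current lunation.
The Moon has covered 26.79/29.530 of its cycle, so θ ≈ 360° × 26.79/29.530 = 326.6°.
cos 326.6° = 0.835, so f = (1 − 0.835)/2 = 0.083, so 8%.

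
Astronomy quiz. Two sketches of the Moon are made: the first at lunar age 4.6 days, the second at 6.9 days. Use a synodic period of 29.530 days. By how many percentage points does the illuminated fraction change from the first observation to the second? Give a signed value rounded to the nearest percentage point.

First observation: θ = 360°·4.6/29.530 = 56.1°, so f = 0.221.
Second observation: θ = 84.1°, f = 0.449.
Δf = 0.449 − 0.221 = +0.228, i.e. +23 pp.

+23 percentage points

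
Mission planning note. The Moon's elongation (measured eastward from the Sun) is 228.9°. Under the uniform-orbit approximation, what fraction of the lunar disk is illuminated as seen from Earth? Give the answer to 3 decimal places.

cos 228.9° = (-0.657), so f = (1 − (-0.657))/2 = 0.829.

0.829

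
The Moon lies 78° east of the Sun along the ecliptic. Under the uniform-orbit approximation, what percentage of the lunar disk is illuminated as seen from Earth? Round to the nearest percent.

f = (1 − cos 78°)/2 = (1 − 0.208)/2 ≈ 0.396, i.e. 40%.

40%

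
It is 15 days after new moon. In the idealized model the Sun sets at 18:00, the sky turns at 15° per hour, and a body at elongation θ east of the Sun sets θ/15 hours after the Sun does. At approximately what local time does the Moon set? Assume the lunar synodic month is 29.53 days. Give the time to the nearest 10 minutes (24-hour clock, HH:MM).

Phase angle: θ = 360°·(15 d)/(29.53 d) = 182.9°.
At 15° of sky rotation per hour, 182.9° corresponds to a 12.19 h lag.
18:00 + 12.191 h ≈ 06:11 → 06:10 to the nearest ten minutes.

06:10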